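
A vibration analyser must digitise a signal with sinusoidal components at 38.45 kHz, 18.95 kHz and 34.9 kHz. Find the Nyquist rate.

76.9 kHz

Highest-frequency component: 38.45 kHz.
Nyquist rate = 2 × 38.45 kHz = 76.9 kHz.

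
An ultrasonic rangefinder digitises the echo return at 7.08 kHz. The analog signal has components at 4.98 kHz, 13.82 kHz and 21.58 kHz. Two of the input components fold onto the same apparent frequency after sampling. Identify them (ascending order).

fs/2 = 3.54 kHz.
4.98 kHz > fs/2 = 3.54 kHz, folds to fs − 4.98 kHz = 2.1 kHz.
13.82 kHz mod fs = 6.74 kHz.
6.74 kHz > fs/2 = 3.54 kHz, folds to fs − 6.74 kHz = 0.34 kHz.
21.58 kHz mod fs = 0.34 kHz.
0.34 kHz ≤ fs/2 = 3.54 kHz, appears at 0.34 kHz.
13.82 kHz and 21.58 kHz both map to 0.34 kHz.

13.82 kHz, 21.58 kHz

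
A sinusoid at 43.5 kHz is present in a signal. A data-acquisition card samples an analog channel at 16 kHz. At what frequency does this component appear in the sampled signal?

4.5 kHz

43.5 kHz mod fs = 11.5 kHz.
11.5 kHz > fs/2 = 8 kHz, folds to fs − 11.5 kHz = 4.5 kHz.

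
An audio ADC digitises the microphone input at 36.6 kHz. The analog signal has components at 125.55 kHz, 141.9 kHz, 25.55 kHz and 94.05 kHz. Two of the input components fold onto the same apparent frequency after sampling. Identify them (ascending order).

fs/2 = 18.3 kHz.
125.55 kHz mod fs = 15.75 kHz.
15.75 kHz ≤ fs/2 = 18.3 kHz, appears at 15.75 kHz.
141.9 kHz mod fs = 32.1 kHz.
32.1 kHz > fs/2 = 18.3 kHz, folds to fs − 32.1 kHz = 4.5 kHz.
25.55 kHz > fs/2 = 18.3 kHz, folds to fs − 25.55 kHz = 11.05 kHz.
94.05 kHz mod fs = 20.85 kHz.
20.85 kHz > fs/2 = 18.3 kHz, folds to fs − 20.85 kHz = 15.75 kHz.
94.05 kHz and 125.55 kHz both map to 15.75 kHz.

94.05 kHz, 125.55 kHz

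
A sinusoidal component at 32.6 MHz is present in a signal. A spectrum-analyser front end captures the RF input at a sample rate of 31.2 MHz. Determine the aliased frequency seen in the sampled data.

1.4 MHz

32.6 MHz mod fs = 1.4 MHz.
1.4 MHz ≤ fs/2 = 15.6 MHz, appears at 1.4 MHz.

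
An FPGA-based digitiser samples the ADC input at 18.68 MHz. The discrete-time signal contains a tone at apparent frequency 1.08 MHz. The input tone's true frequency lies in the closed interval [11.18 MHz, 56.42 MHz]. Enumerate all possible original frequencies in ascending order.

17.6 MHz, 19.76 MHz, 36.28 MHz, 38.44 MHz, 54.96 MHz

Frequencies that alias to 1.08 MHz are k·fs ± 1.08 MHz for integer k ≥ 0.
k=0: 1.08 MHz.
k=1: 17.6 MHz, 19.76 MHz.
k=2: 36.28 MHz, 38.44 MHz.
k=3: 54.96 MHz, 57.12 MHz.
k=4: 73.64 MHz, 75.8 MHz.
Within [11.18 MHz, 56.42 MHz]: 17.6 MHz, 19.76 MHz, 36.28 MHz, 38.44 MHz, 54.96 MHz.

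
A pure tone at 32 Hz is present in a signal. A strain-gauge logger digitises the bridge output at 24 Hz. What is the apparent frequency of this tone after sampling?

8 Hz

32 Hz mod fs = 8 Hz.
8 Hz ≤ fs/2 = 12 Hz, appears at 8 Hz.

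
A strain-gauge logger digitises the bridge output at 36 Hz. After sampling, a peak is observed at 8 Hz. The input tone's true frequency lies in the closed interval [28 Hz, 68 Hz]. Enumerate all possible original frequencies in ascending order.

28 Hz, 44 Hz, 64 Hz

Frequencies that alias to 8 Hz are k·fs ± 8 Hz for integer k ≥ 0.
k=0: 8 Hz.
k=1: 28 Hz, 44 Hz.
k=2: 64 Hz, 80 Hz.
k=3: 100 Hz, 116 Hz.
Within [28 Hz, 68 Hz]: 28 Hz, 44 Hz, 64 Hz.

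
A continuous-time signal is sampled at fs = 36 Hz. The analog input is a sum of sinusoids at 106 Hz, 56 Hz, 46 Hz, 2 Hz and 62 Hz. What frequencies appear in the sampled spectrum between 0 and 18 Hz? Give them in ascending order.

2 Hz, 10 Hz, 16 Hz

fs/2 = 18 Hz.
106 Hz mod fs = 34 Hz.
34 Hz > fs/2 = 18 Hz, folds to fs − 34 Hz = 2 Hz.
56 Hz mod fs = 20 Hz.
20 Hz > fs/2 = 18 Hz, folds to fs − 20 Hz = 16 Hz.
46 Hz mod fs = 10 Hz.
10 Hz ≤ fs/2 = 18 Hz, appears at 10 Hz.
2 Hz ≤ fs/2 = 18 Hz, passes unchanged.
62 Hz mod fs = 26 Hz.
26 Hz > fs/2 = 18 Hz, folds to fs − 26 Hz = 10 Hz.
Distinct values: {2 Hz, 10 Hz, 16 Hz}.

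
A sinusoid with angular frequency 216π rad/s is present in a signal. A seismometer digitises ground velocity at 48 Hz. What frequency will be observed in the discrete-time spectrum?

ω = 216π rad/s → f = ω/(2π) = 108 Hz.
108 Hz mod fs = 12 Hz.
12 Hz ≤ fs/2 = 24 Hz, appears at 12 Hz.

12 Hz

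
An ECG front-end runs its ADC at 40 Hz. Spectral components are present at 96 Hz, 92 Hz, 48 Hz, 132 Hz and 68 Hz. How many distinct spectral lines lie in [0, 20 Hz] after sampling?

fs/2 = 20 Hz.
96 Hz mod fs = 16 Hz.
16 Hz ≤ fs/2 = 20 Hz, appears at 16 Hz.
92 Hz mod fs = 12 Hz.
12 Hz ≤ fs/2 = 20 Hz, appears at 12 Hz.
48 Hz mod fs = 8 Hz.
8 Hz ≤ fs/2 = 20 Hz, appears at 8 Hz.
132 Hz mod fs = 12 Hz.
12 Hz ≤ fs/2 = 20 Hz, appears at 12 Hz.
68 Hz mod fs = 28 Hz.
28 Hz > fs/2 = 20 Hz, folds to fs − 28 Hz = 12 Hz.
Distinct values: {8 Hz, 12 Hz, 16 Hz} → 3.

3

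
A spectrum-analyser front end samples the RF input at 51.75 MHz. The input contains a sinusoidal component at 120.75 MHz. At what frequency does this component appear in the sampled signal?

17.25 MHz

120.75 MHz mod fs = 17.25 MHz.
17.25 MHz ≤ fs/2 = 25.875 MHz, appears at 17.25 MHz.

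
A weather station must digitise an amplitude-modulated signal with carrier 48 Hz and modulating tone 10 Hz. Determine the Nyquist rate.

116 Hz

AM sidebands sit at fc ± fm = 38 Hz and 58 Hz.
Highest-frequency component: 58 Hz.
Nyquist rate = 2 × 58 Hz = 116 Hz.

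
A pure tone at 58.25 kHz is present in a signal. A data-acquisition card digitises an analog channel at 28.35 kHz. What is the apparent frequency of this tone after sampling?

1.55 kHz

58.25 kHz mod fs = 1.55 kHz.
1.55 kHz ≤ fs/2 = 14.175 kHz, appears at 1.55 kHz.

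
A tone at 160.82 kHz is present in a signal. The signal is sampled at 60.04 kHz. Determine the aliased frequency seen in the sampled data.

160.82 kHz mod fs = 40.74 kHz.
40.74 kHz > fs/2 = 30.02 kHz, folds to fs − 40.74 kHz = 19.3 kHz.

19.3 kHz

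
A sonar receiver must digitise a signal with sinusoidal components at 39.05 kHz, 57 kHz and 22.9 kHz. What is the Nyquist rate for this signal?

Highest-frequency component: 57 kHz.
Nyquist rate = 2 × 57 kHz = 114 kHz.

114 kHz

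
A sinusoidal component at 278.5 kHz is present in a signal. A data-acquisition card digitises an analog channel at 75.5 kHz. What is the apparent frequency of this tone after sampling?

278.5 kHz mod fs = 52 kHz.
52 kHz > fs/2 = 37.75 kHz, folds to fs − 52 kHz = 23.5 kHz.

23.5 kHz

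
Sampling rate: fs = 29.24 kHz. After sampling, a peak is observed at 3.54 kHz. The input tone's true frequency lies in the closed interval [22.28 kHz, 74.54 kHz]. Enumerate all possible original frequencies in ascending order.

Frequencies that alias to 3.54 kHz are k·fs ± 3.54 kHz for integer k ≥ 0.
k=0: 3.54 kHz.
k=1: 25.7 kHz, 32.78 kHz.
k=2: 54.94 kHz, 62.02 kHz.
k=3: 84.18 kHz, 91.26 kHz.
Within [22.28 kHz, 74.54 kHz]: 25.7 kHz, 32.78 kHz, 54.94 kHz, 62.02 kHz.

25.7 kHz, 32.78 kHz, 54.94 kHz, 62.02 kHz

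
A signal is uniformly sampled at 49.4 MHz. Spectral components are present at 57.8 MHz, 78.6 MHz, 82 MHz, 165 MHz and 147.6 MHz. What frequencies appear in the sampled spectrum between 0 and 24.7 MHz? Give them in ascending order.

fs/2 = 24.7 MHz.
57.8 MHz mod fs = 8.4 MHz.
8.4 MHz ≤ fs/2 = 24.7 MHz, appears at 8.4 MHz.
78.6 MHz mod fs = 29.2 MHz.
29.2 MHz > fs/2 = 24.7 MHz, folds to fs − 29.2 MHz = 20.2 MHz.
82 MHz mod fs = 32.6 MHz.
32.6 MHz > fs/2 = 24.7 MHz, folds to fs − 32.6 MHz = 16.8 MHz.
165 MHz mod fs = 16.8 MHz.
16.8 MHz ≤ fs/2 = 24.7 MHz, appears at 16.8 MHz.
147.6 MHz mod fs = 48.8 MHz.
48.8 MHz > fs/2 = 24.7 MHz, folds to fs − 48.8 MHz = 0.6 MHz.
Distinct values: {0.6 MHz, 8.4 MHz, 16.8 MHz, 20.2 MHz}.

0.6 MHz, 8.4 MHz, 16.8 MHz, 20.2 MHz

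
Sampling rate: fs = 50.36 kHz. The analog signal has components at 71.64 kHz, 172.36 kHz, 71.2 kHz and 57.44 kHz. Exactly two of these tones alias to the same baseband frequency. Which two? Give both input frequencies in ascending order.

71.64 kHz, 172.36 kHz

fs/2 = 25.18 kHz.
71.64 kHz mod fs = 21.28 kHz.
21.28 kHz ≤ fs/2 = 25.18 kHz, appears at 21.28 kHz.
172.36 kHz mod fs = 21.28 kHz.
21.28 kHz ≤ fs/2 = 25.18 kHz, appears at 21.28 kHz.
71.2 kHz mod fs = 20.84 kHz.
20.84 kHz ≤ fs/2 = 25.18 kHz, appears at 20.84 kHz.
57.44 kHz mod fs = 7.08 kHz.
7.08 kHz ≤ fs/2 = 25.18 kHz, appears at 7.08 kHz.
71.64 kHz and 172.36 kHz both map to 21.28 kHz.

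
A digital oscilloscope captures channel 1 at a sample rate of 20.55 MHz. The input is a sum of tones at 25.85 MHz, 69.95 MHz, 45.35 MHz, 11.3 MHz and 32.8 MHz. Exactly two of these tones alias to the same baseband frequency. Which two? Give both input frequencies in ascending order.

fs/2 = 10.275 MHz.
25.85 MHz mod fs = 5.3 MHz.
5.3 MHz ≤ fs/2 = 10.275 MHz, appears at 5.3 MHz.
69.95 MHz mod fs = 8.3 MHz.
8.3 MHz ≤ fs/2 = 10.275 MHz, appears at 8.3 MHz.
45.35 MHz mod fs = 4.25 MHz.
4.25 MHz ≤ fs/2 = 10.275 MHz, appears at 4.25 MHz.
11.3 MHz > fs/2 = 10.275 MHz, folds to fs − 11.3 MHz = 9.25 MHz.
32.8 MHz mod fs = 12.25 MHz.
12.25 MHz > fs/2 = 10.275 MHz, folds to fs − 12.25 MHz = 8.3 MHz.
32.8 MHz and 69.95 MHz both map to 8.3 MHz.

32.8 MHz, 69.95 MHz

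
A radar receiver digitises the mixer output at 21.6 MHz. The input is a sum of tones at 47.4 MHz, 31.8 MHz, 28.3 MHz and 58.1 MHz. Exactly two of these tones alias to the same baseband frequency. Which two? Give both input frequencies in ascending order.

28.3 MHz, 58.1 MHz

fs/2 = 10.8 MHz.
47.4 MHz mod fs = 4.2 MHz.
4.2 MHz ≤ fs/2 = 10.8 MHz, appears at 4.2 MHz.
31.8 MHz mod fs = 10.2 MHz.
10.2 MHz ≤ fs/2 = 10.8 MHz, appears at 10.2 MHz.
28.3 MHz mod fs = 6.7 MHz.
6.7 MHz ≤ fs/2 = 10.8 MHz, appears at 6.7 MHz.
58.1 MHz mod fs = 14.9 MHz.
14.9 MHz > fs/2 = 10.8 MHz, folds to fs − 14.9 MHz = 6.7 MHz.
28.3 MHz and 58.1 MHz both map to 6.7 MHz.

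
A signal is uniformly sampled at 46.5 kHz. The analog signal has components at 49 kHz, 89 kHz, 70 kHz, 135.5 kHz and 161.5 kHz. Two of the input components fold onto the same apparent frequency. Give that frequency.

4 kHz

fs/2 = 23.25 kHz.
49 kHz mod fs = 2.5 kHz.
2.5 kHz ≤ fs/2 = 23.25 kHz, appears at 2.5 kHz.
89 kHz mod fs = 42.5 kHz.
42.5 kHz > fs/2 = 23.25 kHz, folds to fs − 42.5 kHz = 4 kHz.
70 kHz mod fs = 23.5 kHz.
23.5 kHz > fs/2 = 23.25 kHz, folds to fs − 23.5 kHz = 23 kHz.
135.5 kHz mod fs = 42.5 kHz.
42.5 kHz > fs/2 = 23.25 kHz, folds to fs − 42.5 kHz = 4 kHz.
161.5 kHz mod fs = 22 kHz.
22 kHz ≤ fs/2 = 23.25 kHz, appears at 22 kHz.
89 kHz and 135.5 kHz both map to 4 kHz.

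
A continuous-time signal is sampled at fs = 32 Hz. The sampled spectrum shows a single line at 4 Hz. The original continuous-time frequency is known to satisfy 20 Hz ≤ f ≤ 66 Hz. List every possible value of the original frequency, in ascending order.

Frequencies that alias to 4 Hz are k·fs ± 4 Hz for integer k ≥ 0.
k=0: 4 Hz.
k=1: 28 Hz, 36 Hz.
k=2: 60 Hz, 68 Hz.
k=3: 92 Hz, 100 Hz.
Within [20 Hz, 66 Hz]: 28 Hz, 36 Hz, 60 Hz.

28 Hz, 36 Hz, 60 Hz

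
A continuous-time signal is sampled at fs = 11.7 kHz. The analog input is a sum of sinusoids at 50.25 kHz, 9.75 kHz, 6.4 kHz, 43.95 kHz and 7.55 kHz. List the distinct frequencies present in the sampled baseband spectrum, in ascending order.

1.95 kHz, 2.85 kHz, 3.45 kHz, 4.15 kHz, 5.3 kHz

fs/2 = 5.85 kHz.
50.25 kHz mod fs = 3.45 kHz.
3.45 kHz ≤ fs/2 = 5.85 kHz, appears at 3.45 kHz.
9.75 kHz > fs/2 = 5.85 kHz, folds to fs − 9.75 kHz = 1.95 kHz.
6.4 kHz > fs/2 = 5.85 kHz, folds to fs − 6.4 kHz = 5.3 kHz.
43.95 kHz mod fs = 8.85 kHz.
8.85 kHz > fs/2 = 5.85 kHz, folds to fs − 8.85 kHz = 2.85 kHz.
7.55 kHz > fs/2 = 5.85 kHz, folds to fs − 7.55 kHz = 4.15 kHz.
Distinct values: {1.95 kHz, 2.85 kHz, 3.45 kHz, 4.15 kHz, 5.3 kHz}.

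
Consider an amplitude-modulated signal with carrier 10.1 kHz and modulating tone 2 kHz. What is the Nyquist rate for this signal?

AM sidebands sit at fc ± fm = 8.1 kHz and 12.1 kHz.
Highest-frequency component: 12.1 kHz.
Nyquist rate = 2 × 12.1 kHz = 24.2 kHz.

24.2 kHz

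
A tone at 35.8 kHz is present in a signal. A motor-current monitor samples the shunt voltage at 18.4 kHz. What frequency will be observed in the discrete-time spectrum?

1 kHz

35.8 kHz mod fs = 17.4 kHz.
17.4 kHz > fs/2 = 9.2 kHz, folds to fs − 17.4 kHz = 1 kHz.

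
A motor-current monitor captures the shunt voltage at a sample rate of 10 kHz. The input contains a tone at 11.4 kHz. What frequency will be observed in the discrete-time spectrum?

11.4 kHz mod fs = 1.4 kHz.
1.4 kHz ≤ fs/2 = 5 kHz, appears at 1.4 kHz.

1.4 kHz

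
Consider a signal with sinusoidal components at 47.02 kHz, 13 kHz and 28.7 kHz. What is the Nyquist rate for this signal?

94.04 kHz

Highest-frequency component: 47.02 kHz.
Nyquist rate = 2 × 47.02 kHz = 94.04 kHz.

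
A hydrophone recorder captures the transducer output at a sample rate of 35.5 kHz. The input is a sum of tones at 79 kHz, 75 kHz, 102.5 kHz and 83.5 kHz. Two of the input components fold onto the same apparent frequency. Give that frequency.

fs/2 = 17.75 kHz.
79 kHz mod fs = 8 kHz.
8 kHz ≤ fs/2 = 17.75 kHz, appears at 8 kHz.
75 kHz mod fs = 4 kHz.
4 kHz ≤ fs/2 = 17.75 kHz, appears at 4 kHz.
102.5 kHz mod fs = 31.5 kHz.
31.5 kHz > fs/2 = 17.75 kHz, folds to fs − 31.5 kHz = 4 kHz.
83.5 kHz mod fs = 12.5 kHz.
12.5 kHz ≤ fs/2 = 17.75 kHz, appears at 12.5 kHz.
75 kHz and 102.5 kHz both map to 4 kHz.

4 kHz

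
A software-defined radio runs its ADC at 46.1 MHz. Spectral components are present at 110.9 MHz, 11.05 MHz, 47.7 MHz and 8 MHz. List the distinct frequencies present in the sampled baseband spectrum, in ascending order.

fs/2 = 23.05 MHz.
110.9 MHz mod fs = 18.7 MHz.
18.7 MHz ≤ fs/2 = 23.05 MHz, appears at 18.7 MHz.
11.05 MHz ≤ fs/2 = 23.05 MHz, passes unchanged.
47.7 MHz mod fs = 1.6 MHz.
1.6 MHz ≤ fs/2 = 23.05 MHz, appears at 1.6 MHz.
8 MHz ≤ fs/2 = 23.05 MHz, passes unchanged.
Distinct values: {1.6 MHz, 8 MHz, 11.05 MHz, 18.7 MHz}.

1.6 MHz, 8 MHz, 11.05 MHz, 18.7 MHz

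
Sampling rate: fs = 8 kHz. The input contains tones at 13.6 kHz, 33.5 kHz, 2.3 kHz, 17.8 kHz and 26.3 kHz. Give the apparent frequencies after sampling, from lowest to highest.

fs/2 = 4 kHz.
13.6 kHz mod fs = 5.6 kHz.
5.6 kHz > fs/2 = 4 kHz, folds to fs − 5.6 kHz = 2.4 kHz.
33.5 kHz mod fs = 1.5 kHz.
1.5 kHz ≤ fs/2 = 4 kHz, appears at 1.5 kHz.
2.3 kHz ≤ fs/2 = 4 kHz, passes unchanged.
17.8 kHz mod fs = 1.8 kHz.
1.8 kHz ≤ fs/2 = 4 kHz, appears at 1.8 kHz.
26.3 kHz mod fs = 2.3 kHz.
2.3 kHz ≤ fs/2 = 4 kHz, appears at 2.3 kHz.
Distinct values: {1.5 kHz, 1.8 kHz, 2.3 kHz, 2.4 kHz}.

1.5 kHz, 1.8 kHz, 2.3 kHz, 2.4 kHz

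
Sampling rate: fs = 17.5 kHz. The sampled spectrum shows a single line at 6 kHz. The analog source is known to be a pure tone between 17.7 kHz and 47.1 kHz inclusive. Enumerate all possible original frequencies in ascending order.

Frequencies that alias to 6 kHz are k·fs ± 6 kHz for integer k ≥ 0.
k=0: 6 kHz.
k=1: 11.5 kHz, 23.5 kHz.
k=2: 29 kHz, 41 kHz.
k=3: 46.5 kHz, 58.5 kHz.
k=4: 64 kHz, 76 kHz.
Within [17.7 kHz, 47.1 kHz]: 23.5 kHz, 29 kHz, 41 kHz, 46.5 kHz.

23.5 kHz, 29 kHz, 41 kHz, 46.5 kHz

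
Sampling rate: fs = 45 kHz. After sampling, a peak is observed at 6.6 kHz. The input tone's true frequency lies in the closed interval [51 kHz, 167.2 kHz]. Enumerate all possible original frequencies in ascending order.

51.6 kHz, 83.4 kHz, 96.6 kHz, 128.4 kHz, 141.6 kHz

Frequencies that alias to 6.6 kHz are k·fs ± 6.6 kHz for integer k ≥ 0.
k=0: 6.6 kHz.
k=1: 38.4 kHz, 51.6 kHz.
k=2: 83.4 kHz, 96.6 kHz.
k=3: 128.4 kHz, 141.6 kHz.
k=4: 173.4 kHz, 186.6 kHz.
Within [51 kHz, 167.2 kHz]: 51.6 kHz, 83.4 kHz, 96.6 kHz, 128.4 kHz, 141.6 kHz.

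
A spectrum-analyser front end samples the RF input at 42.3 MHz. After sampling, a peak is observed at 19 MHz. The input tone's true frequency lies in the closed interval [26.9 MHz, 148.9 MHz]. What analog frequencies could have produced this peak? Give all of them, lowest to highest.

Frequencies that alias to 19 MHz are k·fs ± 19 MHz for integer k ≥ 0.
k=0: 19 MHz.
k=1: 23.3 MHz, 61.3 MHz.
k=2: 65.6 MHz, 103.6 MHz.
k=3: 107.9 MHz, 145.9 MHz.
k=4: 150.2 MHz, 188.2 MHz.
Within [26.9 MHz, 148.9 MHz]: 61.3 MHz, 65.6 MHz, 103.6 MHz, 107.9 MHz, 145.9 MHz.

61.3 MHz, 65.6 MHz, 103.6 MHz, 107.9 MHz, 145.9 MHz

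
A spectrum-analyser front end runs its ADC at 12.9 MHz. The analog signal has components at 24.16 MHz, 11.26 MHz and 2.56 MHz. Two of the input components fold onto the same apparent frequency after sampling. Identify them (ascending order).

11.26 MHz, 24.16 MHz

fs/2 = 6.45 MHz.
24.16 MHz mod fs = 11.26 MHz.
11.26 MHz > fs/2 = 6.45 MHz, folds to fs − 11.26 MHz = 1.64 MHz.
11.26 MHz > fs/2 = 6.45 MHz, folds to fs − 11.26 MHz = 1.64 MHz.
2.56 MHz ≤ fs/2 = 6.45 MHz, passes unchanged.
11.26 MHz and 24.16 MHz both map to 1.64 MHz.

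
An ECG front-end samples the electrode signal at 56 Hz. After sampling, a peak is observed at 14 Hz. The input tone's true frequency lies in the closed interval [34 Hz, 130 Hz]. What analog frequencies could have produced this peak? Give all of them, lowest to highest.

Frequencies that alias to 14 Hz are k·fs ± 14 Hz for integer k ≥ 0.
k=0: 14 Hz.
k=1: 42 Hz, 70 Hz.
k=2: 98 Hz, 126 Hz.
k=3: 154 Hz, 182 Hz.
Within [34 Hz, 130 Hz]: 42 Hz, 70 Hz, 98 Hz, 126 Hz.

42 Hz, 70 Hz, 98 Hz, 126 Hz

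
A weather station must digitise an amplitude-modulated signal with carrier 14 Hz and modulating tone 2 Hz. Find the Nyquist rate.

32 Hz

AM sidebands sit at fc ± fm = 12 Hz and 16 Hz.
Highest-frequency component: 16 Hz.
Nyquist rate = 2 × 16 Hz = 32 Hz.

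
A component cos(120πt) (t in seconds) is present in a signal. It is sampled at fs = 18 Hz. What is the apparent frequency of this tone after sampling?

6 Hz

ω = 120π rad/s → f = ω/(2π) = 60 Hz.
60 Hz mod fs = 6 Hz.
6 Hz ≤ fs/2 = 9 Hz, appears at 6 Hz.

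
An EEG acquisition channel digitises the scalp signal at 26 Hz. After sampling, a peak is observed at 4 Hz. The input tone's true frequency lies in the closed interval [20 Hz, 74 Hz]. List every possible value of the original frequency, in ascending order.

Frequencies that alias to 4 Hz are k·fs ± 4 Hz for integer k ≥ 0.
k=0: 4 Hz.
k=1: 22 Hz, 30 Hz.
k=2: 48 Hz, 56 Hz.
k=3: 74 Hz, 82 Hz.
k=4: 100 Hz, 108 Hz.
Within [20 Hz, 74 Hz]: 22 Hz, 30 Hz, 48 Hz, 56 Hz, 74 Hz.

22 Hz, 30 Hz, 48 Hz, 56 Hz, 74 Hz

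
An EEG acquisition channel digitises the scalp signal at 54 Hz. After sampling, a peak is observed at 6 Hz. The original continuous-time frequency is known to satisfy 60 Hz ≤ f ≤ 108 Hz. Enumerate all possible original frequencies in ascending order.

60 Hz, 102 Hz

Frequencies that alias to 6 Hz are k·fs ± 6 Hz for integer k ≥ 0.
k=0: 6 Hz.
k=1: 48 Hz, 60 Hz.
k=2: 102 Hz, 114 Hz.
k=3: 156 Hz, 168 Hz.
Within [60 Hz, 108 Hz]: 60 Hz, 102 Hz.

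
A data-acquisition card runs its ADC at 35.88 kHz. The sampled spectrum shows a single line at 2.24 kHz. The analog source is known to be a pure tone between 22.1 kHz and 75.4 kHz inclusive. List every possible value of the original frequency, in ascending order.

Frequencies that alias to 2.24 kHz are k·fs ± 2.24 kHz for integer k ≥ 0.
k=0: 2.24 kHz.
k=1: 33.64 kHz, 38.12 kHz.
k=2: 69.52 kHz, 74 kHz.
k=3: 105.4 kHz, 109.88 kHz.
Within [22.1 kHz, 75.4 kHz]: 33.64 kHz, 38.12 kHz, 69.52 kHz, 74 kHz.

33.64 kHz, 38.12 kHz, 69.52 kHz, 74 kHz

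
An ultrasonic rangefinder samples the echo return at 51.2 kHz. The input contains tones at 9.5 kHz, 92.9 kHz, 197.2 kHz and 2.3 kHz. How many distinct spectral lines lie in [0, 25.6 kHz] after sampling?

3

fs/2 = 25.6 kHz.
9.5 kHz ≤ fs/2 = 25.6 kHz, passes unchanged.
92.9 kHz mod fs = 41.7 kHz.
41.7 kHz > fs/2 = 25.6 kHz, folds to fs − 41.7 kHz = 9.5 kHz.
197.2 kHz mod fs = 43.6 kHz.
43.6 kHz > fs/2 = 25.6 kHz, folds to fs − 43.6 kHz = 7.6 kHz.
2.3 kHz ≤ fs/2 = 25.6 kHz, passes unchanged.
Distinct values: {2.3 kHz, 7.6 kHz, 9.5 kHz} → 3.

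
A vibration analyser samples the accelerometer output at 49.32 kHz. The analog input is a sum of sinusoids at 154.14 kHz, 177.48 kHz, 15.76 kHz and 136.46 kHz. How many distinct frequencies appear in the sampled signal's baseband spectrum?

fs/2 = 24.66 kHz.
154.14 kHz mod fs = 6.18 kHz.
6.18 kHz ≤ fs/2 = 24.66 kHz, appears at 6.18 kHz.
177.48 kHz mod fs = 29.52 kHz.
29.52 kHz > fs/2 = 24.66 kHz, folds to fs − 29.52 kHz = 19.8 kHz.
15.76 kHz ≤ fs/2 = 24.66 kHz, passes unchanged.
136.46 kHz mod fs = 37.82 kHz.
37.82 kHz > fs/2 = 24.66 kHz, folds to fs − 37.82 kHz = 11.5 kHz.
Distinct values: {6.18 kHz, 11.5 kHz, 15.76 kHz, 19.8 kHz} → 4.

4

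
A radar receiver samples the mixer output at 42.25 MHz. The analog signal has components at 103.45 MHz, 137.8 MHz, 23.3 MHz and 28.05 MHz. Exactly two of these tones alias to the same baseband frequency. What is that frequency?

18.95 MHz

fs/2 = 21.125 MHz.
103.45 MHz mod fs = 18.95 MHz.
18.95 MHz ≤ fs/2 = 21.125 MHz, appears at 18.95 MHz.
137.8 MHz mod fs = 11.05 MHz.
11.05 MHz ≤ fs/2 = 21.125 MHz, appears at 11.05 MHz.
23.3 MHz > fs/2 = 21.125 MHz, folds to fs − 23.3 MHz = 18.95 MHz.
28.05 MHz > fs/2 = 21.125 MHz, folds to fs − 28.05 MHz = 14.2 MHz.
23.3 MHz and 103.45 MHz both map to 18.95 MHz.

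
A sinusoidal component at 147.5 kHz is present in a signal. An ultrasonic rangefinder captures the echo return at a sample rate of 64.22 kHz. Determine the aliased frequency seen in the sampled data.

147.5 kHz mod fs = 19.06 kHz.
19.06 kHz ≤ fs/2 = 32.11 kHz, appears at 19.06 kHz.

19.06 kHz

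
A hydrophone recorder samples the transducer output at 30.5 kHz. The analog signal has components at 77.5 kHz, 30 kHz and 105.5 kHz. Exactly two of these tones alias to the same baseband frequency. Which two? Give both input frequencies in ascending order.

77.5 kHz, 105.5 kHz

fs/2 = 15.25 kHz.
77.5 kHz mod fs = 16.5 kHz.
16.5 kHz > fs/2 = 15.25 kHz, folds to fs − 16.5 kHz = 14 kHz.
30 kHz > fs/2 = 15.25 kHz, folds to fs − 30 kHz = 0.5 kHz.
105.5 kHz mod fs = 14 kHz.
14 kHz ≤ fs/2 = 15.25 kHz, appears at 14 kHz.
77.5 kHz and 105.5 kHz both map to 14 kHz.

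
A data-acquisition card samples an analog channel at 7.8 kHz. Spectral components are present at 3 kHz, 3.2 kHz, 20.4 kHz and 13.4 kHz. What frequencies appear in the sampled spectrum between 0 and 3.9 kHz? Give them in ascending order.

fs/2 = 3.9 kHz.
3 kHz ≤ fs/2 = 3.9 kHz, passes unchanged.
3.2 kHz ≤ fs/2 = 3.9 kHz, passes unchanged.
20.4 kHz mod fs = 4.8 kHz.
4.8 kHz > fs/2 = 3.9 kHz, folds to fs − 4.8 kHz = 3 kHz.
13.4 kHz mod fs = 5.6 kHz.
5.6 kHz > fs/2 = 3.9 kHz, folds to fs − 5.6 kHz = 2.2 kHz.
Distinct values: {2.2 kHz, 3 kHz, 3.2 kHz}.

2.2 kHz, 3 kHz, 3.2 kHz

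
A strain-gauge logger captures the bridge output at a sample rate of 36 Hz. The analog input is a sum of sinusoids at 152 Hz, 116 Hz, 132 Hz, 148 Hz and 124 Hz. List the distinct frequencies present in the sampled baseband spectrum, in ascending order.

4 Hz, 8 Hz, 12 Hz, 16 Hz

fs/2 = 18 Hz.
152 Hz mod fs = 8 Hz.
8 Hz ≤ fs/2 = 18 Hz, appears at 8 Hz.
116 Hz mod fs = 8 Hz.
8 Hz ≤ fs/2 = 18 Hz, appears at 8 Hz.
132 Hz mod fs = 24 Hz.
24 Hz > fs/2 = 18 Hz, folds to fs − 24 Hz = 12 Hz.
148 Hz mod fs = 4 Hz.
4 Hz ≤ fs/2 = 18 Hz, appears at 4 Hz.
124 Hz mod fs = 16 Hz.
16 Hz ≤ fs/2 = 18 Hz, appears at 16 Hz.
Distinct values: {4 Hz, 8 Hz, 12 Hz, 16 Hz}.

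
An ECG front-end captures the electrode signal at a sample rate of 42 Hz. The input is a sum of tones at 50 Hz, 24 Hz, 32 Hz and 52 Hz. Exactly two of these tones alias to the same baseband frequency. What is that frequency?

fs/2 = 21 Hz.
50 Hz mod fs = 8 Hz.
8 Hz ≤ fs/2 = 21 Hz, appears at 8 Hz.
24 Hz > fs/2 = 21 Hz, folds to fs − 24 Hz = 18 Hz.
32 Hz > fs/2 = 21 Hz, folds to fs − 32 Hz = 10 Hz.
52 Hz mod fs = 10 Hz.
10 Hz ≤ fs/2 = 21 Hz, appears at 10 Hz.
32 Hz and 52 Hz both map to 10 Hz.

10 Hz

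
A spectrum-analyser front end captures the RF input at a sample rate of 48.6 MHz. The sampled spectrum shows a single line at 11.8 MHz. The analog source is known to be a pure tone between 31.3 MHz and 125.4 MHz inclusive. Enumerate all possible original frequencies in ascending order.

36.8 MHz, 60.4 MHz, 85.4 MHz, 109 MHz

Frequencies that alias to 11.8 MHz are k·fs ± 11.8 MHz for integer k ≥ 0.
k=0: 11.8 MHz.
k=1: 36.8 MHz, 60.4 MHz.
k=2: 85.4 MHz, 109 MHz.
k=3: 134 MHz, 157.6 MHz.
Within [31.3 MHz, 125.4 MHz]: 36.8 MHz, 60.4 MHz, 85.4 MHz, 109 MHz.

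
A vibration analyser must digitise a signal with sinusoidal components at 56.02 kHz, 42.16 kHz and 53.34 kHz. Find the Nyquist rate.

Highest-frequency component: 56.02 kHz.
Nyquist rate = 2 × 56.02 kHz = 112.04 kHz.

112.04 kHz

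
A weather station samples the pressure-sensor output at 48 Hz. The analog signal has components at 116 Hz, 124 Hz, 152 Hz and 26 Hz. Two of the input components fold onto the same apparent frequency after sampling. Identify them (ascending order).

116 Hz, 124 Hz

fs/2 = 24 Hz.
116 Hz mod fs = 20 Hz.
20 Hz ≤ fs/2 = 24 Hz, appears at 20 Hz.
124 Hz mod fs = 28 Hz.
28 Hz > fs/2 = 24 Hz, folds to fs − 28 Hz = 20 Hz.
152 Hz mod fs = 8 Hz.
8 Hz ≤ fs/2 = 24 Hz, appears at 8 Hz.
26 Hz > fs/2 = 24 Hz, folds to fs − 26 Hz = 22 Hz.
116 Hz and 124 Hz both map to 20 Hz.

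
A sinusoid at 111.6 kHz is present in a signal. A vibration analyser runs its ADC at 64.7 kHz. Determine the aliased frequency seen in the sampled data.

17.8 kHz

111.6 kHz mod fs = 46.9 kHz.
46.9 kHz > fs/2 = 32.35 kHz, folds to fs − 46.9 kHz = 17.8 kHz.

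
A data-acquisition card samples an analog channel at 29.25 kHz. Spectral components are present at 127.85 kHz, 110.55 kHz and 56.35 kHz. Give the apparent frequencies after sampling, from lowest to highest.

2.15 kHz, 6.45 kHz, 10.85 kHz

fs/2 = 14.625 kHz.
127.85 kHz mod fs = 10.85 kHz.
10.85 kHz ≤ fs/2 = 14.625 kHz, appears at 10.85 kHz.
110.55 kHz mod fs = 22.8 kHz.
22.8 kHz > fs/2 = 14.625 kHz, folds to fs − 22.8 kHz = 6.45 kHz.
56.35 kHz mod fs = 27.1 kHz.
27.1 kHz > fs/2 = 14.625 kHz, folds to fs − 27.1 kHz = 2.15 kHz.
Distinct values: {2.15 kHz, 6.45 kHz, 10.85 kHz}.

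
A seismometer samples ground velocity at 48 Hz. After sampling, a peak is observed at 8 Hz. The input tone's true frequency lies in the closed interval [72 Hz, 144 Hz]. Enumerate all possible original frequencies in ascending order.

Frequencies that alias to 8 Hz are k·fs ± 8 Hz for integer k ≥ 0.
k=0: 8 Hz.
k=1: 40 Hz, 56 Hz.
k=2: 88 Hz, 104 Hz.
k=3: 136 Hz, 152 Hz.
k=4: 184 Hz, 200 Hz.
Within [72 Hz, 144 Hz]: 88 Hz, 104 Hz, 136 Hz.

88 Hz, 104 Hz, 136 Hz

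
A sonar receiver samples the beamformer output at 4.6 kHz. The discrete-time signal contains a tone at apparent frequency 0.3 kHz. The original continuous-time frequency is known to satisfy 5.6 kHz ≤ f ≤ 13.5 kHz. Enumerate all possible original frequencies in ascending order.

8.9 kHz, 9.5 kHz, 13.5 kHz

Frequencies that alias to 0.3 kHz are k·fs ± 0.3 kHz for integer k ≥ 0.
k=0: 0.3 kHz.
k=1: 4.3 kHz, 4.9 kHz.
k=2: 8.9 kHz, 9.5 kHz.
k=3: 13.5 kHz, 14.1 kHz.
k=4: 18.1 kHz, 18.7 kHz.
Within [5.6 kHz, 13.5 kHz]: 8.9 kHz, 9.5 kHz, 13.5 kHz.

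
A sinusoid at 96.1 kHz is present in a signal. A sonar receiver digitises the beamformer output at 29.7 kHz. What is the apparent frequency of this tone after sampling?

96.1 kHz mod fs = 7 kHz.
7 kHz ≤ fs/2 = 14.85 kHz, appears at 7 kHz.

7 kHz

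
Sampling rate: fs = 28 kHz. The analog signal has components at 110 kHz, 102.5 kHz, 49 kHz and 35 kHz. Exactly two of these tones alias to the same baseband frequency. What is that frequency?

7 kHz

fs/2 = 14 kHz.
110 kHz mod fs = 26 kHz.
26 kHz > fs/2 = 14 kHz, folds to fs − 26 kHz = 2 kHz.
102.5 kHz mod fs = 18.5 kHz.
18.5 kHz > fs/2 = 14 kHz, folds to fs − 18.5 kHz = 9.5 kHz.
49 kHz mod fs = 21 kHz.
21 kHz > fs/2 = 14 kHz, folds to fs − 21 kHz = 7 kHz.
35 kHz mod fs = 7 kHz.
7 kHz ≤ fs/2 = 14 kHz, appears at 7 kHz.
35 kHz and 49 kHz both map to 7 kHz.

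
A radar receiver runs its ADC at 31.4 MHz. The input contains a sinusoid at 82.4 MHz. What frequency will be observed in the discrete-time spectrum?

82.4 MHz mod fs = 19.6 MHz.
19.6 MHz > fs/2 = 15.7 MHz, folds to fs − 19.6 MHz = 11.8 MHz.

11.8 MHz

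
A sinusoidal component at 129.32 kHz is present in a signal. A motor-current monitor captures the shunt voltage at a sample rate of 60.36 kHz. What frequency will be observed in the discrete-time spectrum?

129.32 kHz mod fs = 8.6 kHz.
8.6 kHz ≤ fs/2 = 30.18 kHz, appears at 8.6 kHz.

8.6 kHz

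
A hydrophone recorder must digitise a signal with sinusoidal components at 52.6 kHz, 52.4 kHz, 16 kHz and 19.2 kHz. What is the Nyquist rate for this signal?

105.2 kHz

Highest-frequency component: 52.6 kHz.
Nyquist rate = 2 × 52.6 kHz = 105.2 kHz.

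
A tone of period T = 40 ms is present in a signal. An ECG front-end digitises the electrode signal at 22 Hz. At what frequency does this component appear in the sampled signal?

3 Hz

T = 40 ms → f = 1/T = 25 Hz.
25 Hz mod fs = 3 Hz.
3 Hz ≤ fs/2 = 11 Hz, appears at 3 Hz.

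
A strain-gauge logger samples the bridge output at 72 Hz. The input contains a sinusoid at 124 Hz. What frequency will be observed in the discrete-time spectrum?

124 Hz mod fs = 52 Hz.
52 Hz > fs/2 = 36 Hz, folds to fs − 52 Hz = 20 Hz.

20 Hz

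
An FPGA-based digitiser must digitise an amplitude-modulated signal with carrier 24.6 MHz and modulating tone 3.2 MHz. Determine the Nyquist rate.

AM sidebands sit at fc ± fm = 21.4 MHz and 27.8 MHz.
Highest-frequency component: 27.8 MHz.
Nyquist rate = 2 × 27.8 MHz = 55.6 MHz.

55.6 MHz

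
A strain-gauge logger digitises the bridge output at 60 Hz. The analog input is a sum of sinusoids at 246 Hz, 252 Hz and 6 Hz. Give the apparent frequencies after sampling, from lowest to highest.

fs/2 = 30 Hz.
246 Hz mod fs = 6 Hz.
6 Hz ≤ fs/2 = 30 Hz, appears at 6 Hz.
252 Hz mod fs = 12 Hz.
12 Hz ≤ fs/2 = 30 Hz, appears at 12 Hz.
6 Hz ≤ fs/2 = 30 Hz, passes unchanged.
Distinct values: {6 Hz, 12 Hz}.

6 Hz, 12 Hz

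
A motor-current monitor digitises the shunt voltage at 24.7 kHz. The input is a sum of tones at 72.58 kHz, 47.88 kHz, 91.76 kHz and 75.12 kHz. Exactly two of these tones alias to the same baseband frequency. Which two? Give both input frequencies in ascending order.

47.88 kHz, 72.58 kHz

fs/2 = 12.35 kHz.
72.58 kHz mod fs = 23.18 kHz.
23.18 kHz > fs/2 = 12.35 kHz, folds to fs − 23.18 kHz = 1.52 kHz.
47.88 kHz mod fs = 23.18 kHz.
23.18 kHz > fs/2 = 12.35 kHz, folds to fs − 23.18 kHz = 1.52 kHz.
91.76 kHz mod fs = 17.66 kHz.
17.66 kHz > fs/2 = 12.35 kHz, folds to fs − 17.66 kHz = 7.04 kHz.
75.12 kHz mod fs = 1.02 kHz.
1.02 kHz ≤ fs/2 = 12.35 kHz, appears at 1.02 kHz.
47.88 kHz and 72.58 kHz both map to 1.52 kHz.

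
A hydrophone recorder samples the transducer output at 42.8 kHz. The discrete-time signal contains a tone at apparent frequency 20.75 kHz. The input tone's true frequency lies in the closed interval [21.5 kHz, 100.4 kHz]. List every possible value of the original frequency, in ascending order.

22.05 kHz, 63.55 kHz, 64.85 kHz

Frequencies that alias to 20.75 kHz are k·fs ± 20.75 kHz for integer k ≥ 0.
k=0: 20.75 kHz.
k=1: 22.05 kHz, 63.55 kHz.
k=2: 64.85 kHz, 106.35 kHz.
k=3: 107.65 kHz, 149.15 kHz.
Within [21.5 kHz, 100.4 kHz]: 22.05 kHz, 63.55 kHz, 64.85 kHz.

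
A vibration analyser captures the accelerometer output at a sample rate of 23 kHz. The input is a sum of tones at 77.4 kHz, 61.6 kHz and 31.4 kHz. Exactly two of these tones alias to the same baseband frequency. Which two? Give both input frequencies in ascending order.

31.4 kHz, 77.4 kHz

fs/2 = 11.5 kHz.
77.4 kHz mod fs = 8.4 kHz.
8.4 kHz ≤ fs/2 = 11.5 kHz, appears at 8.4 kHz.
61.6 kHz mod fs = 15.6 kHz.
15.6 kHz > fs/2 = 11.5 kHz, folds to fs − 15.6 kHz = 7.4 kHz.
31.4 kHz mod fs = 8.4 kHz.
8.4 kHz ≤ fs/2 = 11.5 kHz, appears at 8.4 kHz.
31.4 kHz and 77.4 kHz both map to 8.4 kHz.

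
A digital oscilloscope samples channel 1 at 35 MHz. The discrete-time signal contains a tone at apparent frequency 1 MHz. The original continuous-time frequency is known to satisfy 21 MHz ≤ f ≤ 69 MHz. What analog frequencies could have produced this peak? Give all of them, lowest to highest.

Frequencies that alias to 1 MHz are k·fs ± 1 MHz for integer k ≥ 0.
k=0: 1 MHz.
k=1: 34 MHz, 36 MHz.
k=2: 69 MHz, 71 MHz.
k=3: 104 MHz, 106 MHz.
Within [21 MHz, 69 MHz]: 34 MHz, 36 MHz, 69 MHz.

34 MHz, 36 MHz, 69 MHz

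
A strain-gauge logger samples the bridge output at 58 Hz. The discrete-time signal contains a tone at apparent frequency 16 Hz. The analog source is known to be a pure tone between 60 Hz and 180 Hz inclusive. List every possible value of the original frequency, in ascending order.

Frequencies that alias to 16 Hz are k·fs ± 16 Hz for integer k ≥ 0.
k=0: 16 Hz.
k=1: 42 Hz, 74 Hz.
k=2: 100 Hz, 132 Hz.
k=3: 158 Hz, 190 Hz.
k=4: 216 Hz, 248 Hz.
Within [60 Hz, 180 Hz]: 74 Hz, 100 Hz, 132 Hz, 158 Hz.

74 Hz, 100 Hz, 132 Hz, 158 Hz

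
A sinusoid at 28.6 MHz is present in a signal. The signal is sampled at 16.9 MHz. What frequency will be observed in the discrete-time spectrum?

5.2 MHz

28.6 MHz mod fs = 11.7 MHz.
11.7 MHz > fs/2 = 8.45 MHz, folds to fs − 11.7 MHz = 5.2 MHz.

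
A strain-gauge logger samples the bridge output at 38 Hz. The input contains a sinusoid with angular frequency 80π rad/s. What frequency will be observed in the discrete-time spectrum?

ω = 80π rad/s → f = ω/(2π) = 40 Hz.
40 Hz mod fs = 2 Hz.
2 Hz ≤ fs/2 = 19 Hz, appears at 2 Hz.

2 Hz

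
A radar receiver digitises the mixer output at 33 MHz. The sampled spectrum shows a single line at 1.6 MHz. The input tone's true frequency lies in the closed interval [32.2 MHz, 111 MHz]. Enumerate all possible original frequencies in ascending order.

34.6 MHz, 64.4 MHz, 67.6 MHz, 97.4 MHz, 100.6 MHz

Frequencies that alias to 1.6 MHz are k·fs ± 1.6 MHz for integer k ≥ 0.
k=0: 1.6 MHz.
k=1: 31.4 MHz, 34.6 MHz.
k=2: 64.4 MHz, 67.6 MHz.
k=3: 97.4 MHz, 100.6 MHz.
k=4: 130.4 MHz, 133.6 MHz.
Within [32.2 MHz, 111 MHz]: 34.6 MHz, 64.4 MHz, 67.6 MHz, 97.4 MHz, 100.6 MHz.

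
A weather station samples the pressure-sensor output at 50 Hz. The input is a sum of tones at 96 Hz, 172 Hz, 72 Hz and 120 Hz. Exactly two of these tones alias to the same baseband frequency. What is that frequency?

fs/2 = 25 Hz.
96 Hz mod fs = 46 Hz.
46 Hz > fs/2 = 25 Hz, folds to fs − 46 Hz = 4 Hz.
172 Hz mod fs = 22 Hz.
22 Hz ≤ fs/2 = 25 Hz, appears at 22 Hz.
72 Hz mod fs = 22 Hz.
22 Hz ≤ fs/2 = 25 Hz, appears at 22 Hz.
120 Hz mod fs = 20 Hz.
20 Hz ≤ fs/2 = 25 Hz, appears at 20 Hz.
72 Hz and 172 Hz both map to 22 Hz.

22 Hz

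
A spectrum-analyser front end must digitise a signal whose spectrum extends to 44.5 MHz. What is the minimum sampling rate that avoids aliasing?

Nyquist rate = 2 × 44.5 MHz = 89 MHz.

89 MHz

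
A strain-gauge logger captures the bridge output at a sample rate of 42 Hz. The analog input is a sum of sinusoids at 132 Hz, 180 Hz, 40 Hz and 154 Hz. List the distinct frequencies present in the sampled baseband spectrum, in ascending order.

2 Hz, 6 Hz, 12 Hz, 14 Hz

fs/2 = 21 Hz.
132 Hz mod fs = 6 Hz.
6 Hz ≤ fs/2 = 21 Hz, appears at 6 Hz.
180 Hz mod fs = 12 Hz.
12 Hz ≤ fs/2 = 21 Hz, appears at 12 Hz.
40 Hz > fs/2 = 21 Hz, folds to fs − 40 Hz = 2 Hz.
154 Hz mod fs = 28 Hz.
28 Hz > fs/2 = 21 Hz, folds to fs − 28 Hz = 14 Hz.
Distinct values: {2 Hz, 6 Hz, 12 Hz, 14 Hz}.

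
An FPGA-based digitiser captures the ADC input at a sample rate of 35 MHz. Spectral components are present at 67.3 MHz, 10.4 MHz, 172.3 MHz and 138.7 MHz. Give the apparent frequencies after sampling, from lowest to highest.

1.3 MHz, 2.7 MHz, 10.4 MHz

fs/2 = 17.5 MHz.
67.3 MHz mod fs = 32.3 MHz.
32.3 MHz > fs/2 = 17.5 MHz, folds to fs − 32.3 MHz = 2.7 MHz.
10.4 MHz ≤ fs/2 = 17.5 MHz, passes unchanged.
172.3 MHz mod fs = 32.3 MHz.
32.3 MHz > fs/2 = 17.5 MHz, folds to fs − 32.3 MHz = 2.7 MHz.
138.7 MHz mod fs = 33.7 MHz.
33.7 MHz > fs/2 = 17.5 MHz, folds to fs − 33.7 MHz = 1.3 MHz.
Distinct values: {1.3 MHz, 2.7 MHz, 10.4 MHz}.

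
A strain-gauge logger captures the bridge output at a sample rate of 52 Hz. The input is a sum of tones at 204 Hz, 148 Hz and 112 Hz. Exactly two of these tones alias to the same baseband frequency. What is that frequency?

8 Hz

fs/2 = 26 Hz.
204 Hz mod fs = 48 Hz.
48 Hz > fs/2 = 26 Hz, folds to fs − 48 Hz = 4 Hz.
148 Hz mod fs = 44 Hz.
44 Hz > fs/2 = 26 Hz, folds to fs − 44 Hz = 8 Hz.
112 Hz mod fs = 8 Hz.
8 Hz ≤ fs/2 = 26 Hz, appears at 8 Hz.
112 Hz and 148 Hz both map to 8 Hz.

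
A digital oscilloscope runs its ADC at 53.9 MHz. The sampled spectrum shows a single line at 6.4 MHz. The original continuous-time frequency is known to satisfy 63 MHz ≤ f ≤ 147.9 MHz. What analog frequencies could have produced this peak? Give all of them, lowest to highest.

101.4 MHz, 114.2 MHz

Frequencies that alias to 6.4 MHz are k·fs ± 6.4 MHz for integer k ≥ 0.
k=0: 6.4 MHz.
k=1: 47.5 MHz, 60.3 MHz.
k=2: 101.4 MHz, 114.2 MHz.
k=3: 155.3 MHz, 168.1 MHz.
Within [63 MHz, 147.9 MHz]: 101.4 MHz, 114.2 MHz.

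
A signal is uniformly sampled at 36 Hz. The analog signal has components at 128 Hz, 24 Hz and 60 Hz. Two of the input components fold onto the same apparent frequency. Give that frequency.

fs/2 = 18 Hz.
128 Hz mod fs = 20 Hz.
20 Hz > fs/2 = 18 Hz, folds to fs − 20 Hz = 16 Hz.
24 Hz > fs/2 = 18 Hz, folds to fs − 24 Hz = 12 Hz.
60 Hz mod fs = 24 Hz.
24 Hz > fs/2 = 18 Hz, folds to fs − 24 Hz = 12 Hz.
24 Hz and 60 Hz both map to 12 Hz.

12 Hz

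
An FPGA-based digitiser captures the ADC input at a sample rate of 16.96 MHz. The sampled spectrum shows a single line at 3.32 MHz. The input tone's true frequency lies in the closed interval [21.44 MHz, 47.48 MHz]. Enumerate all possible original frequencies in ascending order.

30.6 MHz, 37.24 MHz

Frequencies that alias to 3.32 MHz are k·fs ± 3.32 MHz for integer k ≥ 0.
k=0: 3.32 MHz.
k=1: 13.64 MHz, 20.28 MHz.
k=2: 30.6 MHz, 37.24 MHz.
k=3: 47.56 MHz, 54.2 MHz.
Within [21.44 MHz, 47.48 MHz]: 30.6 MHz, 37.24 MHz.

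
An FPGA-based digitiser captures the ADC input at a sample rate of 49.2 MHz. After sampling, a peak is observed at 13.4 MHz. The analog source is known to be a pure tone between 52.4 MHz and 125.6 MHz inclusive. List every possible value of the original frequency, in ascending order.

Frequencies that alias to 13.4 MHz are k·fs ± 13.4 MHz for integer k ≥ 0.
k=0: 13.4 MHz.
k=1: 35.8 MHz, 62.6 MHz.
k=2: 85 MHz, 111.8 MHz.
k=3: 134.2 MHz, 161 MHz.
Within [52.4 MHz, 125.6 MHz]: 62.6 MHz, 85 MHz, 111.8 MHz.

62.6 MHz, 85 MHz, 111.8 MHz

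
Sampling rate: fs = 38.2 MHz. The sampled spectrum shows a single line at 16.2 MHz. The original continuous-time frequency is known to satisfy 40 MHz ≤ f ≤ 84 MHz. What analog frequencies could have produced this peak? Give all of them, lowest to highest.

Frequencies that alias to 16.2 MHz are k·fs ± 16.2 MHz for integer k ≥ 0.
k=0: 16.2 MHz.
k=1: 22 MHz, 54.4 MHz.
k=2: 60.2 MHz, 92.6 MHz.
k=3: 98.4 MHz, 130.8 MHz.
Within [40 MHz, 84 MHz]: 54.4 MHz, 60.2 MHz.

54.4 MHz, 60.2 MHz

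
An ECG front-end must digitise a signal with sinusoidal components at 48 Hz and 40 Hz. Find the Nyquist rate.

96 Hz

Highest-frequency component: 48 Hz.
Nyquist rate = 2 × 48 Hz = 96 Hz.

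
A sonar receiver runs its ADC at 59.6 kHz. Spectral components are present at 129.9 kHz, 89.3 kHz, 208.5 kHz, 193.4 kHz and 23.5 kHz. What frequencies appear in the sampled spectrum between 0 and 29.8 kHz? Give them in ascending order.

10.7 kHz, 14.6 kHz, 23.5 kHz, 29.7 kHz

fs/2 = 29.8 kHz.
129.9 kHz mod fs = 10.7 kHz.
10.7 kHz ≤ fs/2 = 29.8 kHz, appears at 10.7 kHz.
89.3 kHz mod fs = 29.7 kHz.
29.7 kHz ≤ fs/2 = 29.8 kHz, appears at 29.7 kHz.
208.5 kHz mod fs = 29.7 kHz.
29.7 kHz ≤ fs/2 = 29.8 kHz, appears at 29.7 kHz.
193.4 kHz mod fs = 14.6 kHz.
14.6 kHz ≤ fs/2 = 29.8 kHz, appears at 14.6 kHz.
23.5 kHz ≤ fs/2 = 29.8 kHz, passes unchanged.
Distinct values: {10.7 kHz, 14.6 kHz, 23.5 kHz, 29.7 kHz}.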